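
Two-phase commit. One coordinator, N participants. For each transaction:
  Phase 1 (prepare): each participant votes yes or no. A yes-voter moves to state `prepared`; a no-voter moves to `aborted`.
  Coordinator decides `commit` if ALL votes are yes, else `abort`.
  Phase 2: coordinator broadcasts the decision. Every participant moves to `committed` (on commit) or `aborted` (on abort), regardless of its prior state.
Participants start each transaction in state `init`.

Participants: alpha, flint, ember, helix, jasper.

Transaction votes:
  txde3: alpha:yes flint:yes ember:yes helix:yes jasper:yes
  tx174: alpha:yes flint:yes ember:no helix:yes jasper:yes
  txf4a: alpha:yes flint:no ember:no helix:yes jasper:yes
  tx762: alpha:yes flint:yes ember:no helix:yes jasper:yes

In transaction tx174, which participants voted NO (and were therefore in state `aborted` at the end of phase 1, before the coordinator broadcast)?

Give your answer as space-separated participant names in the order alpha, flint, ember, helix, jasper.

Txn tx174 phase 1: alpha yes -> prepared; flint yes -> prepared; ember no -> aborted; helix yes -> prepared; jasper yes -> prepared

Answer: ember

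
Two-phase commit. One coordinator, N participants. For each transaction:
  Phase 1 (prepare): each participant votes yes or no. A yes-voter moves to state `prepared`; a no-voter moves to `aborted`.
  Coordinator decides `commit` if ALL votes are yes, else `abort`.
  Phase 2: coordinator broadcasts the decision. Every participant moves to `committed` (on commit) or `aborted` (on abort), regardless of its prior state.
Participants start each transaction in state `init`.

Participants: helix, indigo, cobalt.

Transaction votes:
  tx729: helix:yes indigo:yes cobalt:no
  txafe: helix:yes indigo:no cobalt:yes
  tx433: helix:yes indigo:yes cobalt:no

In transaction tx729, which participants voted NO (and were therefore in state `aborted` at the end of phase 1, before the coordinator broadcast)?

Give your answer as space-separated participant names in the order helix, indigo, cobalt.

Answer: cobalt

Derivation:
Txn tx729 phase 1: helix yes -> prepared; indigo yes -> prepared; cobalt no -> aborted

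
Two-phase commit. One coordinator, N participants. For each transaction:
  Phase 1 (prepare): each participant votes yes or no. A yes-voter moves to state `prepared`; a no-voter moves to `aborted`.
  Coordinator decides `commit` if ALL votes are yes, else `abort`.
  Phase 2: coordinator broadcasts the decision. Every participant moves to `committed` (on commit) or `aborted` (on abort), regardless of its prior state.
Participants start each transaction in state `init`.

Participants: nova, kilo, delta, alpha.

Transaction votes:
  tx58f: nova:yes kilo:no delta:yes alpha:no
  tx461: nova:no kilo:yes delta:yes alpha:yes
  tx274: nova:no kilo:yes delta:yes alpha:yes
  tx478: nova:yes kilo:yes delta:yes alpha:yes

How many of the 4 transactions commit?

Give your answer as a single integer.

Answer: 1

Derivation:
tx58f: no from kilo, alpha -> abort (commits=0)
tx461: no from nova -> abort (commits=0)
tx274: no from nova -> abort (commits=0)
tx478: all yes -> commit (commits=1)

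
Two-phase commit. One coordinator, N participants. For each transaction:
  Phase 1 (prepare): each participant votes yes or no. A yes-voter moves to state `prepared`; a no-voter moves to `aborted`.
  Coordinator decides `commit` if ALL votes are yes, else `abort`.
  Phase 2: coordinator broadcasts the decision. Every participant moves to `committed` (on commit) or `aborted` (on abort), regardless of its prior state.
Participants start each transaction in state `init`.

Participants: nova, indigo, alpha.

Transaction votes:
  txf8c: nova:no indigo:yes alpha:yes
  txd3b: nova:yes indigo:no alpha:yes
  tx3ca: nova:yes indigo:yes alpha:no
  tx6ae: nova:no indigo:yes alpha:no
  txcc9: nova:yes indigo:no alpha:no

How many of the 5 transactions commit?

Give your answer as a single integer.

txf8c: no from nova -> abort (commits=0)
txd3b: no from indigo -> abort (commits=0)
tx3ca: no from alpha -> abort (commits=0)
tx6ae: no from nova, alpha -> abort (commits=0)
txcc9: no from indigo, alpha -> abort (commits=0)

Answer: 0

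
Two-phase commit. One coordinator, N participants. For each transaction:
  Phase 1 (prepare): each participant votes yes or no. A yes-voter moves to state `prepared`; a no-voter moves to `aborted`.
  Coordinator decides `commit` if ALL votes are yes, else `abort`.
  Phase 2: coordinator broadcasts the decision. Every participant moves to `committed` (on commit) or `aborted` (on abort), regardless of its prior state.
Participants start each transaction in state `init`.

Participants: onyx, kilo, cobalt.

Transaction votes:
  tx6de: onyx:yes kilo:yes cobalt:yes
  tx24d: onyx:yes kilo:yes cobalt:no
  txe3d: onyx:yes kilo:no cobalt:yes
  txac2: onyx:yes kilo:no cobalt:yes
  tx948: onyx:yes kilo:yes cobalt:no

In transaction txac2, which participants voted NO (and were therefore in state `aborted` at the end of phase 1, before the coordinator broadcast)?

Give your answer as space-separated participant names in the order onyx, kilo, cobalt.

Txn txac2 phase 1: onyx yes -> prepared; kilo no -> aborted; cobalt yes -> prepared

Answer: kilo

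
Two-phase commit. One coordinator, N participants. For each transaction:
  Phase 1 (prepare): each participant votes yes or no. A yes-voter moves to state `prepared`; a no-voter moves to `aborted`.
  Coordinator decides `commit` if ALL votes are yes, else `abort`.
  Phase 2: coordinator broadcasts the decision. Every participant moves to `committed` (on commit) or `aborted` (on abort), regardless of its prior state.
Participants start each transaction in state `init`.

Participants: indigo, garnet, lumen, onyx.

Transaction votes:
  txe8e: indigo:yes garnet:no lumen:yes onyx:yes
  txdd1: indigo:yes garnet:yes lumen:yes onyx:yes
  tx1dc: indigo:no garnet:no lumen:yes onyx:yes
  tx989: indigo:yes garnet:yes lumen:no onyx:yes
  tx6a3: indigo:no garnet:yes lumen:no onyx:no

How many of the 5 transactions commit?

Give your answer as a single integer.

txe8e: no from garnet -> abort (commits=0)
txdd1: all yes -> commit (commits=1)
tx1dc: no from indigo, garnet -> abort (commits=1)
tx989: no from lumen -> abort (commits=1)
tx6a3: no from indigo, lumen, onyx -> abort (commits=1)

Answer: 1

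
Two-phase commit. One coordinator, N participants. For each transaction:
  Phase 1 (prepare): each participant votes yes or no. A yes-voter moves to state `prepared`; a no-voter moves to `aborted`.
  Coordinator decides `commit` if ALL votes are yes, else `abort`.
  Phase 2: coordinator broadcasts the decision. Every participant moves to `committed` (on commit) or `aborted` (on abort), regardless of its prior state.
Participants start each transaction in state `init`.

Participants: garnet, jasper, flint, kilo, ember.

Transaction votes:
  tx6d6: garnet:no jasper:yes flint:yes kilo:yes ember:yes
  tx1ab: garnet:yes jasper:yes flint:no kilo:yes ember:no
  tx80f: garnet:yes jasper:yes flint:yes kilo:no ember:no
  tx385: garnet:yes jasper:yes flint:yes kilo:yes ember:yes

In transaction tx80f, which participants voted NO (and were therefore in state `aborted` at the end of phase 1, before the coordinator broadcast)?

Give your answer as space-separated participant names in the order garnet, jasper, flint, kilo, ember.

Txn tx80f phase 1: garnet yes -> prepared; jasper yes -> prepared; flint yes -> prepared; kilo no -> aborted; ember no -> aborted

Answer: kilo ember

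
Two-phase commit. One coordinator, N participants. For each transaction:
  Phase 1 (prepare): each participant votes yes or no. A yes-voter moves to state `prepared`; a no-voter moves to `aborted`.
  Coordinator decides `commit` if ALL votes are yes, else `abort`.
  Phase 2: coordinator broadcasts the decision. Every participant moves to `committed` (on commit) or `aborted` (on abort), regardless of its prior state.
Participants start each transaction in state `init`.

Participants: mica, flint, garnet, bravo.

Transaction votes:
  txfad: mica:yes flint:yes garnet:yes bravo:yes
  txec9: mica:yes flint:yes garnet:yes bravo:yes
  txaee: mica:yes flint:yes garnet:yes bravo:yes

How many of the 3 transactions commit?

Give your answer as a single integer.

Answer: 3

Derivation:
txfad: all yes -> commit (commits=1)
txec9: all yes -> commit (commits=2)
txaee: all yes -> commit (commits=3)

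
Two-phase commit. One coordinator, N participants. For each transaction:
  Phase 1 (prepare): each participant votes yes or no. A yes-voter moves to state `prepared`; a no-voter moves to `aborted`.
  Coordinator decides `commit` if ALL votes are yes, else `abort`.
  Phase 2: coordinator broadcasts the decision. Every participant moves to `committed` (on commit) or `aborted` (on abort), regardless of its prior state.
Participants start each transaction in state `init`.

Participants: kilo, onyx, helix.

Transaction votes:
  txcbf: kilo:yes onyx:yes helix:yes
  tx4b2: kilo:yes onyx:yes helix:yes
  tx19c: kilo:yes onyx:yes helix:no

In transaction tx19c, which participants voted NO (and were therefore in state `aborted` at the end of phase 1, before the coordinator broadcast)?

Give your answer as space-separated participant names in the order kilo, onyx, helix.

Txn tx19c phase 1: kilo yes -> prepared; onyx yes -> prepared; helix no -> aborted

Answer: helix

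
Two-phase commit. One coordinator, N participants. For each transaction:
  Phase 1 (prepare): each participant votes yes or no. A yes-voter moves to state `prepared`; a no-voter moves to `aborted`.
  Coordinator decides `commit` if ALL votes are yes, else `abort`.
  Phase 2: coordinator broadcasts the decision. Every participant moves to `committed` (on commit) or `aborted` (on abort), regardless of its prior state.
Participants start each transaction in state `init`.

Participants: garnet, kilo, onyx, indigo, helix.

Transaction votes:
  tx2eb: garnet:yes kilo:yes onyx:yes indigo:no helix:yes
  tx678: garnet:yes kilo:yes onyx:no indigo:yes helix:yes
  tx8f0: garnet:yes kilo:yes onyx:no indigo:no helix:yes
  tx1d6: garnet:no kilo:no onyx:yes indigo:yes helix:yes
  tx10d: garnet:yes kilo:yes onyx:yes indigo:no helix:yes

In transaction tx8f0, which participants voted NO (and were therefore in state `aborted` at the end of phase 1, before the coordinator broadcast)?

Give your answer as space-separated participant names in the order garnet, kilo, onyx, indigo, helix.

Answer: onyx indigo

Derivation:
Txn tx8f0 phase 1: garnet yes -> prepared; kilo yes -> prepared; onyx no -> aborted; indigo no -> aborted; helix yes -> prepared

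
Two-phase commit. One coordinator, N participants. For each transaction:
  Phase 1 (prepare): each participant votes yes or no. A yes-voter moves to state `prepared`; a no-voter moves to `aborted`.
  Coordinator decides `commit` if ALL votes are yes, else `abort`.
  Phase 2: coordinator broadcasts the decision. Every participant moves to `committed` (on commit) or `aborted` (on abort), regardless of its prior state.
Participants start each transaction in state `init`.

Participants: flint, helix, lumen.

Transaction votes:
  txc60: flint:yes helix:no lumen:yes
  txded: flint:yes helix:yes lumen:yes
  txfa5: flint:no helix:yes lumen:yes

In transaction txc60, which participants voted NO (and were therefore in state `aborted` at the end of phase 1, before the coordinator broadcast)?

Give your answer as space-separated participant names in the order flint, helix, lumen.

Answer: helix

Derivation:
Txn txc60 phase 1: flint yes -> prepared; helix no -> aborted; lumen yes -> prepared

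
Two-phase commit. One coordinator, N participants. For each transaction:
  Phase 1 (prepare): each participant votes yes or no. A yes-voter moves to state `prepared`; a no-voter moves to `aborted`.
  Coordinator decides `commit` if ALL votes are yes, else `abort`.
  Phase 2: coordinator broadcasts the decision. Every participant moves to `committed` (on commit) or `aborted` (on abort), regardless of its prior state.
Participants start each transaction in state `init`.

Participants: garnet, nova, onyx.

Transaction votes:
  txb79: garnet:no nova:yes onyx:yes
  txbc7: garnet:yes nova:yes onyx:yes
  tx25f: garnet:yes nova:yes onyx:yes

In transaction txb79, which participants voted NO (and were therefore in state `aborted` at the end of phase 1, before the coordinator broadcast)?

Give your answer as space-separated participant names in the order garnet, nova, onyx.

Answer: garnet

Derivation:
Txn txb79 phase 1: garnet no -> aborted; nova yes -> prepared; onyx yes -> prepared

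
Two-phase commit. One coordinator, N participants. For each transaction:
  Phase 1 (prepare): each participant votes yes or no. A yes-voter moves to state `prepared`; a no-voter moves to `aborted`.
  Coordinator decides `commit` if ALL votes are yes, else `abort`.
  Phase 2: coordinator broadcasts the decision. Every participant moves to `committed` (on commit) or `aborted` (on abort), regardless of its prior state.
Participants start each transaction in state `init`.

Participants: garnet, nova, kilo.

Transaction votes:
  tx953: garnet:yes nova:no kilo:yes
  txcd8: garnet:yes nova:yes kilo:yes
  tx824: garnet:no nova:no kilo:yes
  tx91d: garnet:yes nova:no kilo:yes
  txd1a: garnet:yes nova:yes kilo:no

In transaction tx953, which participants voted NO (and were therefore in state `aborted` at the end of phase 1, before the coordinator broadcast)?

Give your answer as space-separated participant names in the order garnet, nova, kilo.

Txn tx953 phase 1: garnet yes -> prepared; nova no -> aborted; kilo yes -> prepared

Answer: nova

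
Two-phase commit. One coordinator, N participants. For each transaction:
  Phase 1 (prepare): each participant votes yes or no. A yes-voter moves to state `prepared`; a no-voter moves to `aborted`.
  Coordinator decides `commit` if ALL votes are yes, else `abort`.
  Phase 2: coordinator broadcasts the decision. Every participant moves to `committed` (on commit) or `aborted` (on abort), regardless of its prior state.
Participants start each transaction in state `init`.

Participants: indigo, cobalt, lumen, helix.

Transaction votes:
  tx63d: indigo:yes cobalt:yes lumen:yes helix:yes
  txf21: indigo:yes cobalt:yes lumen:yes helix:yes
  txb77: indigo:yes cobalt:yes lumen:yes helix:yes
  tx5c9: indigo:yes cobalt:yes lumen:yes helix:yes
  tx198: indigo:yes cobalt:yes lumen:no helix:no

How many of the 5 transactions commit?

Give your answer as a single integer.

Answer: 4

Derivation:
tx63d: all yes -> commit (commits=1)
txf21: all yes -> commit (commits=2)
txb77: all yes -> commit (commits=3)
tx5c9: all yes -> commit (commits=4)
tx198: no from lumen, helix -> abort (commits=4)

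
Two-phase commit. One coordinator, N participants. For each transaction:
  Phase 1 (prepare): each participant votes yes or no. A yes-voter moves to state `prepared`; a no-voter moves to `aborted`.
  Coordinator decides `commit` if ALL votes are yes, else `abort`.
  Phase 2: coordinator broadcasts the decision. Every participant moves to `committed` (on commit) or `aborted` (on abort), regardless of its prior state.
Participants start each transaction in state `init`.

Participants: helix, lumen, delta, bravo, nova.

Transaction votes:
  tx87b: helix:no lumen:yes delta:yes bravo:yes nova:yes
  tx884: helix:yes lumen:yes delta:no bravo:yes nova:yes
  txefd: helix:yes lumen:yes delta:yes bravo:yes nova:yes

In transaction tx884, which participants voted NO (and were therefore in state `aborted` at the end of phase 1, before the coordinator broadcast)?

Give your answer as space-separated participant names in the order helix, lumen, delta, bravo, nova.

Txn tx884 phase 1: helix yes -> prepared; lumen yes -> prepared; delta no -> aborted; bravo yes -> prepared; nova yes -> prepared

Answer: delta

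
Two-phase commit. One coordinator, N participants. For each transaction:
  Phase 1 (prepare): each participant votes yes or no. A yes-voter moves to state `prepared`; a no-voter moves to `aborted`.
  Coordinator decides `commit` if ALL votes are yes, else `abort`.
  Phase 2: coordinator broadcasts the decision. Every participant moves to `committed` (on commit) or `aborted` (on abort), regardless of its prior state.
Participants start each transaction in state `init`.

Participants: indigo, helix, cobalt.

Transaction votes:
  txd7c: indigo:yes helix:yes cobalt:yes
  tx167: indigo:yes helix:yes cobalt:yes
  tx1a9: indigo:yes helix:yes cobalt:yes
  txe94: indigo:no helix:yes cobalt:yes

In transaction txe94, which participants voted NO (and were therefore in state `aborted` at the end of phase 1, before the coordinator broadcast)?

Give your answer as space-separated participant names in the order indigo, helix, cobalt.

Answer: indigo

Derivation:
Txn txe94 phase 1: indigo no -> aborted; helix yes -> prepared; cobalt yes -> prepared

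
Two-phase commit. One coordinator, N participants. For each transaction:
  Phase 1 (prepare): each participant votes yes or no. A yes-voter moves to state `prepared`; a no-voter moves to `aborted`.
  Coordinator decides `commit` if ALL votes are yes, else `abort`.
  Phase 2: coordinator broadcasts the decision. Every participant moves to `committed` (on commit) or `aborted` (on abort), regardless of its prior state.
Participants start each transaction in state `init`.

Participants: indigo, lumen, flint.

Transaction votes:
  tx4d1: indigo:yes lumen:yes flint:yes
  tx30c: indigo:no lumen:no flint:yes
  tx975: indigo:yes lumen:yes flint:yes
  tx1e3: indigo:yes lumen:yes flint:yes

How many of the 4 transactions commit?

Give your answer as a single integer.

tx4d1: all yes -> commit (commits=1)
tx30c: no from indigo, lumen -> abort (commits=1)
tx975: all yes -> commit (commits=2)
tx1e3: all yes -> commit (commits=3)

Answer: 3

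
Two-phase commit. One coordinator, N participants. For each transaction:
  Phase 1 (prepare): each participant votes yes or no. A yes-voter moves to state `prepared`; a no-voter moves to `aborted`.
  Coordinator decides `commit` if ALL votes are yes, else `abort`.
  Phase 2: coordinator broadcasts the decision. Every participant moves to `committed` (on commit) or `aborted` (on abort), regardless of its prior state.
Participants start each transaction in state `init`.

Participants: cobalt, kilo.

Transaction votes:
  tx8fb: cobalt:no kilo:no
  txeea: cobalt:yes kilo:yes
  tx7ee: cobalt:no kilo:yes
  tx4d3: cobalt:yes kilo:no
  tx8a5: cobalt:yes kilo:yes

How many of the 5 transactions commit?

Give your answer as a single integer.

tx8fb: no from cobalt, kilo -> abort (commits=0)
txeea: all yes -> commit (commits=1)
tx7ee: no from cobalt -> abort (commits=1)
tx4d3: no from kilo -> abort (commits=1)
tx8a5: all yes -> commit (commits=2)

Answer: 2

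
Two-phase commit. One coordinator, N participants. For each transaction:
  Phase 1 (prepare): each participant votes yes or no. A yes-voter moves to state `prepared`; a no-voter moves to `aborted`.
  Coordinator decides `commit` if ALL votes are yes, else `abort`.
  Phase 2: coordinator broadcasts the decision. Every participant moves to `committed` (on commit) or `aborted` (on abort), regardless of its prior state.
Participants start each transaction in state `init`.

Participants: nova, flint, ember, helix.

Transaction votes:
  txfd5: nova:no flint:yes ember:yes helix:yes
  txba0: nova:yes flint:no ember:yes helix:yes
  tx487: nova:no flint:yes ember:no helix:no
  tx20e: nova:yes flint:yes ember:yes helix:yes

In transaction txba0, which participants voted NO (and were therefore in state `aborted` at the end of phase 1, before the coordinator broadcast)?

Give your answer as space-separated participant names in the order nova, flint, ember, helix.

Answer: flint

Derivation:
Txn txba0 phase 1: nova yes -> prepared; flint no -> aborted; ember yes -> prepared; helix yes -> prepared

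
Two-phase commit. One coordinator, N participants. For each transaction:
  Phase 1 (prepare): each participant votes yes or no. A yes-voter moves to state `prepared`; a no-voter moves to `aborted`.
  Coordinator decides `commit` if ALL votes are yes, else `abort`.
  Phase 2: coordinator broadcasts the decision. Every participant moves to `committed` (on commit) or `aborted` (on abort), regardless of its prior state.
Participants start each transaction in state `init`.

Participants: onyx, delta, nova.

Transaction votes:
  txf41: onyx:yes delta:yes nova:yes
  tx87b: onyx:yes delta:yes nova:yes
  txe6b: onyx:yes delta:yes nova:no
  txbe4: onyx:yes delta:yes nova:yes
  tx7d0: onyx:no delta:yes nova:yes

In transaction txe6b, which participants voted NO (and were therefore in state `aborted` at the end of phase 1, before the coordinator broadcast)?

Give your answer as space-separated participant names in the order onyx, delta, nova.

Answer: nova

Derivation:
Txn txe6b phase 1: onyx yes -> prepared; delta yes -> prepared; nova no -> aborted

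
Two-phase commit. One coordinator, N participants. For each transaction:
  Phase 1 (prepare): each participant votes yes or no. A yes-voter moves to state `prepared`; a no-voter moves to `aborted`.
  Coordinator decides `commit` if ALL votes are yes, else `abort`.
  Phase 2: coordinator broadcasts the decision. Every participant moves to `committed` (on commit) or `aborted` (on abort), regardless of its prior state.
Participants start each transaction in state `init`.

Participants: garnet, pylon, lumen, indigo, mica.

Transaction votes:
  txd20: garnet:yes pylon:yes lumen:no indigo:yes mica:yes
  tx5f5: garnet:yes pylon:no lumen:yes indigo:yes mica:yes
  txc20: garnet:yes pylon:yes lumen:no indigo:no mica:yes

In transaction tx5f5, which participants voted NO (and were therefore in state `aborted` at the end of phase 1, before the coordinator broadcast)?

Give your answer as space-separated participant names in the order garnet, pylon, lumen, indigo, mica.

Answer: pylon

Derivation:
Txn tx5f5 phase 1: garnet yes -> prepared; pylon no -> aborted; lumen yes -> prepared; indigo yes -> prepared; mica yes -> prepared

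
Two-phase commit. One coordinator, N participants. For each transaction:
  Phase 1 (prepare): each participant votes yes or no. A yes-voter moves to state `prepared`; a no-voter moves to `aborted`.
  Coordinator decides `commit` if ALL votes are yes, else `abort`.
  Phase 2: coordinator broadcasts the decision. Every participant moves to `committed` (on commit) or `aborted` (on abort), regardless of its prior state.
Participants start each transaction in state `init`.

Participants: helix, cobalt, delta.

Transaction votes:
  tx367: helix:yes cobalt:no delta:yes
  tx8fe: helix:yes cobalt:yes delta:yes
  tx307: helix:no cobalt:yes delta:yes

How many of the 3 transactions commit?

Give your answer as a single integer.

tx367: no from cobalt -> abort (commits=0)
tx8fe: all yes -> commit (commits=1)
tx307: no from helix -> abort (commits=1)

Answer: 1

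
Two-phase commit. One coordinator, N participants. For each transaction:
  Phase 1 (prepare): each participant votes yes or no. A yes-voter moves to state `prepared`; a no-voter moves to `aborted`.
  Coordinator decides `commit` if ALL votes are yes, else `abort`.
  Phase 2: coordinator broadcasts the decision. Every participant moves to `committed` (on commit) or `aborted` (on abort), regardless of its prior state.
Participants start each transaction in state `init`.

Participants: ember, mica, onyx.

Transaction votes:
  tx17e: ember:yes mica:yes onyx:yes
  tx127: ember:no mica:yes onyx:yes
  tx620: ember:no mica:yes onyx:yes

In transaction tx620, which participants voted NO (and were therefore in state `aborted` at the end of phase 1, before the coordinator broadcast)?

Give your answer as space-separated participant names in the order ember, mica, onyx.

Txn tx620 phase 1: ember no -> aborted; mica yes -> prepared; onyx yes -> prepared

Answer: ember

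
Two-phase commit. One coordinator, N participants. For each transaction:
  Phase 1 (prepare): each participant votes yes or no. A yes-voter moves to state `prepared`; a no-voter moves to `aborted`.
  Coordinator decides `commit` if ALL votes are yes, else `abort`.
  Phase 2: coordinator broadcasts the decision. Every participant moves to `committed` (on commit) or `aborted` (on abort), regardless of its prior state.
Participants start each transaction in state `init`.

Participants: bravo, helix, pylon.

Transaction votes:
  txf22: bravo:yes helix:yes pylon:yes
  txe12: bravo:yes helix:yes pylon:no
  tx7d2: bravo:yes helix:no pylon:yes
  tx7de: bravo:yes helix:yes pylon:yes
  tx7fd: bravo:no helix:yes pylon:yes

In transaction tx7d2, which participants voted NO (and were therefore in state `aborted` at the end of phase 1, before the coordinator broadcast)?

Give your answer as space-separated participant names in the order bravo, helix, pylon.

Txn tx7d2 phase 1: bravo yes -> prepared; helix no -> aborted; pylon yes -> prepared

Answer: helix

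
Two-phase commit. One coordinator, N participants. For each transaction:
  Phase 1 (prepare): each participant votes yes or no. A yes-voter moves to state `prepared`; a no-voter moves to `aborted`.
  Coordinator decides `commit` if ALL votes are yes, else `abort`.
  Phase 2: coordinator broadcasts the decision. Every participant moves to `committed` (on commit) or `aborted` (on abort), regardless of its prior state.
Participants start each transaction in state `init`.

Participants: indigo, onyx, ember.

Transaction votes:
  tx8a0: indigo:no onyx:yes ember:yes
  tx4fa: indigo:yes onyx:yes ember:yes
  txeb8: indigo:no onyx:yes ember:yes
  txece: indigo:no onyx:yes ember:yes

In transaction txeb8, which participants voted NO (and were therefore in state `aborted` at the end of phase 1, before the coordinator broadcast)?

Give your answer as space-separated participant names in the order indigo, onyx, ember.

Answer: indigo

Derivation:
Txn txeb8 phase 1: indigo no -> aborted; onyx yes -> prepared; ember yes -> prepared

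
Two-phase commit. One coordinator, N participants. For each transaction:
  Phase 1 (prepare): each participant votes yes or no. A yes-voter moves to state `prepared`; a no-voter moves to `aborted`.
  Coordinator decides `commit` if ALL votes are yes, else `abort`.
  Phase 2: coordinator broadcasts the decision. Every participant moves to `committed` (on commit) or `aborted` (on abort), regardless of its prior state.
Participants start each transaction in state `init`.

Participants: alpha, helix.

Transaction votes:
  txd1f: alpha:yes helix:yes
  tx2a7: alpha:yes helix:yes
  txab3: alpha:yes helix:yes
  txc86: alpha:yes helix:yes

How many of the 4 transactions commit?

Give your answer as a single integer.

txd1f: all yes -> commit (commits=1)
tx2a7: all yes -> commit (commits=2)
txab3: all yes -> commit (commits=3)
txc86: all yes -> commit (commits=4)

Answer: 4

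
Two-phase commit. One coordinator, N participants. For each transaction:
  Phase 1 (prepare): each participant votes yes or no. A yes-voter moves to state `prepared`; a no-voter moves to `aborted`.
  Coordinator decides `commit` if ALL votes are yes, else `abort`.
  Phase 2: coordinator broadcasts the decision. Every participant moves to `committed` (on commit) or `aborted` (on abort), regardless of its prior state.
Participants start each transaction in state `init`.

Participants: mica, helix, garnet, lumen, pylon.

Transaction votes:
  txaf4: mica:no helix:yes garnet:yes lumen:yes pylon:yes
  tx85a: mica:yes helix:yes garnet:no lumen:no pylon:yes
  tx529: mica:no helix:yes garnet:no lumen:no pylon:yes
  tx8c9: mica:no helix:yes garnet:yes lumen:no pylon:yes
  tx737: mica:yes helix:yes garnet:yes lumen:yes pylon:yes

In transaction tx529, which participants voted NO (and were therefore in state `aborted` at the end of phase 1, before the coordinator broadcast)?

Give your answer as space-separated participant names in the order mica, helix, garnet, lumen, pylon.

Answer: mica garnet lumen

Derivation:
Txn tx529 phase 1: mica no -> aborted; helix yes -> prepared; garnet no -> aborted; lumen no -> aborted; pylon yes -> prepared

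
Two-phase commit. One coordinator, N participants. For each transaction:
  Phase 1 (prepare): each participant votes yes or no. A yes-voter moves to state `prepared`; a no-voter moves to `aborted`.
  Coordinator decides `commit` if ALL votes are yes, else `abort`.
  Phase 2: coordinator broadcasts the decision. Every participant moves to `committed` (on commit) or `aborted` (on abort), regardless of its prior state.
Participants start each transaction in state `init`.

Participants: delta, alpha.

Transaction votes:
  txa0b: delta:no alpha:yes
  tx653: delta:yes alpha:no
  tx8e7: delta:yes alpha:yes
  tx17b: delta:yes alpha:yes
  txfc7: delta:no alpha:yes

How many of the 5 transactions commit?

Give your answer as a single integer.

Answer: 2

Derivation:
txa0b: no from delta -> abort (commits=0)
tx653: no from alpha -> abort (commits=0)
tx8e7: all yes -> commit (commits=1)
tx17b: all yes -> commit (commits=2)
txfc7: no from delta -> abort (commits=2)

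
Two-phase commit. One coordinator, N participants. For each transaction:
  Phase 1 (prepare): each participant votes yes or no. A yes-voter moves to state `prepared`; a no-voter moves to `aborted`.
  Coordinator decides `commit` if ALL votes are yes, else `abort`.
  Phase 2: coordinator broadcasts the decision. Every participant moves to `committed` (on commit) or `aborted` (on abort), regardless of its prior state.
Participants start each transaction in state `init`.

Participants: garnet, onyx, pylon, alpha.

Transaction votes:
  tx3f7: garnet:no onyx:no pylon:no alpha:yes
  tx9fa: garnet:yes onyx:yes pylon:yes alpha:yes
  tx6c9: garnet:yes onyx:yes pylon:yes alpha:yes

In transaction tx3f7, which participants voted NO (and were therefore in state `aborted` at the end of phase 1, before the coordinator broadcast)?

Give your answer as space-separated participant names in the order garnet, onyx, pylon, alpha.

Answer: garnet onyx pylon

Derivation:
Txn tx3f7 phase 1: garnet no -> aborted; onyx no -> aborted; pylon no -> aborted; alpha yes -> prepared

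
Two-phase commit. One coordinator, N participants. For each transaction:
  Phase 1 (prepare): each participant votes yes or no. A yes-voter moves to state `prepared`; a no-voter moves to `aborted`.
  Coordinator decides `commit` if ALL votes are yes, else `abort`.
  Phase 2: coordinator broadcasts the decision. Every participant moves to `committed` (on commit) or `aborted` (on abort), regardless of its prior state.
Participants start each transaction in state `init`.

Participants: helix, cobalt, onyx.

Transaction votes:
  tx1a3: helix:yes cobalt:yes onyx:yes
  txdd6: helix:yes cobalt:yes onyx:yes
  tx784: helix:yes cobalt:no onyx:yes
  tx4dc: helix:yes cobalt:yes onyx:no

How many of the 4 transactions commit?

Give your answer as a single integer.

Answer: 2

Derivation:
tx1a3: all yes -> commit (commits=1)
txdd6: all yes -> commit (commits=2)
tx784: no from cobalt -> abort (commits=2)
tx4dc: no from onyx -> abort (commits=2)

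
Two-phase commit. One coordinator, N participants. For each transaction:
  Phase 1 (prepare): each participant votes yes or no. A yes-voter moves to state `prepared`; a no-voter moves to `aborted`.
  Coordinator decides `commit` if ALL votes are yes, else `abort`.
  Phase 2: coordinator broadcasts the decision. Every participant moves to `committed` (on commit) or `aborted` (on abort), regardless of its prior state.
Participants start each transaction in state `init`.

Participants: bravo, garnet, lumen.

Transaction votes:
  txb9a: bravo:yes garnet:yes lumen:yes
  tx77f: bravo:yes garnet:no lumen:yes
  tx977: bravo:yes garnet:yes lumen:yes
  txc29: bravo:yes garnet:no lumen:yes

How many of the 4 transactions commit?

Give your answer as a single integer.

Answer: 2

Derivation:
txb9a: all yes -> commit (commits=1)
tx77f: no from garnet -> abort (commits=1)
tx977: all yes -> commit (commits=2)
txc29: no from garnet -> abort (commits=2)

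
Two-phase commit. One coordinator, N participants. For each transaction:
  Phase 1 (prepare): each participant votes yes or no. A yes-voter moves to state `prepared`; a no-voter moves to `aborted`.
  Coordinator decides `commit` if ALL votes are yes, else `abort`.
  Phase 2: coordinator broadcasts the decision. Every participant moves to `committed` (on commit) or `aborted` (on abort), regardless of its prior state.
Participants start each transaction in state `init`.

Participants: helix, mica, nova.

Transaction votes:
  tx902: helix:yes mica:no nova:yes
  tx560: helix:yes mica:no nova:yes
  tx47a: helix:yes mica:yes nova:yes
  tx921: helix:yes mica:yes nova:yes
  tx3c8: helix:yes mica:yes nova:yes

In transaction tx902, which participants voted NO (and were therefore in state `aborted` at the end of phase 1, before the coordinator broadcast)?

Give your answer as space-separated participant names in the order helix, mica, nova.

Txn tx902 phase 1: helix yes -> prepared; mica no -> aborted; nova yes -> prepared

Answer: mica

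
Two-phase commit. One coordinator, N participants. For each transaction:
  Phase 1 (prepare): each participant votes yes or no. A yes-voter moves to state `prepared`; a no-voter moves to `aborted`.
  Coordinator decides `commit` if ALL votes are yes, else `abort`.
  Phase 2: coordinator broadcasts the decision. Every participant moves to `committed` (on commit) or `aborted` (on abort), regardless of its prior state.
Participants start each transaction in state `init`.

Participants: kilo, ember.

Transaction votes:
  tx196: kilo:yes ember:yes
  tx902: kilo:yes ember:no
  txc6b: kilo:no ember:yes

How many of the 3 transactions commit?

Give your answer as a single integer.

tx196: all yes -> commit (commits=1)
tx902: no from ember -> abort (commits=1)
txc6b: no from kilo -> abort (commits=1)

Answer: 1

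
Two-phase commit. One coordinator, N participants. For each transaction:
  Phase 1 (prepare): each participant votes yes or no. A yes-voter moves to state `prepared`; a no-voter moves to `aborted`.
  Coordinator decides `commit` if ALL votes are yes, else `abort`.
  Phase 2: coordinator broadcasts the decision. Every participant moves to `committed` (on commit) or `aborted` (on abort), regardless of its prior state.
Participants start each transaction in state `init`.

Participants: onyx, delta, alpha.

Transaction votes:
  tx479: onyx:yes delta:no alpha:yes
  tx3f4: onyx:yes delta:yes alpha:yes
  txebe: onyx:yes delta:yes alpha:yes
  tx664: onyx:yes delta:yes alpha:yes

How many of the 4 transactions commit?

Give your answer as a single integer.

tx479: no from delta -> abort (commits=0)
tx3f4: all yes -> commit (commits=1)
txebe: all yes -> commit (commits=2)
tx664: all yes -> commit (commits=3)

Answer: 3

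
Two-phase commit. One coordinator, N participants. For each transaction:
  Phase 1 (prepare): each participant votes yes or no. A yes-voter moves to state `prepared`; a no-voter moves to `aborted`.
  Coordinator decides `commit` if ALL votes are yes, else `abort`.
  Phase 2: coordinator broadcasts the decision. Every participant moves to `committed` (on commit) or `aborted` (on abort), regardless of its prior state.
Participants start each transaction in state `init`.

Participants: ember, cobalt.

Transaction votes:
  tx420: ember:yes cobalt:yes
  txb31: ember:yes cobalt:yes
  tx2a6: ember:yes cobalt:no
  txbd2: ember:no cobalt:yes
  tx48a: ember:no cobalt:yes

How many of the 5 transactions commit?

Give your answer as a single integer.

Answer: 2

Derivation:
tx420: all yes -> commit (commits=1)
txb31: all yes -> commit (commits=2)
tx2a6: no from cobalt -> abort (commits=2)
txbd2: no from ember -> abort (commits=2)
tx48a: no from ember -> abort (commits=2)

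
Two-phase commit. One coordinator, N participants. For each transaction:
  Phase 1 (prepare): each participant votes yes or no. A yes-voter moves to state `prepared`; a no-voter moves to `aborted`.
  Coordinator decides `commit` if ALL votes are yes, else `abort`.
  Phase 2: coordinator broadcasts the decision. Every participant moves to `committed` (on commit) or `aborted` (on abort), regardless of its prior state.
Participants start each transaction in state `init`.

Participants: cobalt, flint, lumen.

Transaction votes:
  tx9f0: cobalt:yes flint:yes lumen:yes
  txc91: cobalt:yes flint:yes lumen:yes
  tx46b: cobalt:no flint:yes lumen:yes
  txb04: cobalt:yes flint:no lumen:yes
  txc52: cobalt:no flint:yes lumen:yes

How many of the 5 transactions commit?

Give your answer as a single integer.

tx9f0: all yes -> commit (commits=1)
txc91: all yes -> commit (commits=2)
tx46b: no from cobalt -> abort (commits=2)
txb04: no from flint -> abort (commits=2)
txc52: no from cobalt -> abort (commits=2)

Answer: 2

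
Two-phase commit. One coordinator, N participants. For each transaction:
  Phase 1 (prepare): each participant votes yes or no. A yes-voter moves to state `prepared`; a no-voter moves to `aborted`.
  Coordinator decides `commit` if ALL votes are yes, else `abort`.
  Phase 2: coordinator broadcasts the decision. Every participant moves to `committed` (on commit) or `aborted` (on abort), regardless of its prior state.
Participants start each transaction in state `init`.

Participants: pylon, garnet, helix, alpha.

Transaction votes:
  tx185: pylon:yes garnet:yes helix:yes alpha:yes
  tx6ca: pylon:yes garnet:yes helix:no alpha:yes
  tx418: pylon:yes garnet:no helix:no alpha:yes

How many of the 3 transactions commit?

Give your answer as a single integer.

tx185: all yes -> commit (commits=1)
tx6ca: no from helix -> abort (commits=1)
tx418: no from garnet, helix -> abort (commits=1)

Answer: 1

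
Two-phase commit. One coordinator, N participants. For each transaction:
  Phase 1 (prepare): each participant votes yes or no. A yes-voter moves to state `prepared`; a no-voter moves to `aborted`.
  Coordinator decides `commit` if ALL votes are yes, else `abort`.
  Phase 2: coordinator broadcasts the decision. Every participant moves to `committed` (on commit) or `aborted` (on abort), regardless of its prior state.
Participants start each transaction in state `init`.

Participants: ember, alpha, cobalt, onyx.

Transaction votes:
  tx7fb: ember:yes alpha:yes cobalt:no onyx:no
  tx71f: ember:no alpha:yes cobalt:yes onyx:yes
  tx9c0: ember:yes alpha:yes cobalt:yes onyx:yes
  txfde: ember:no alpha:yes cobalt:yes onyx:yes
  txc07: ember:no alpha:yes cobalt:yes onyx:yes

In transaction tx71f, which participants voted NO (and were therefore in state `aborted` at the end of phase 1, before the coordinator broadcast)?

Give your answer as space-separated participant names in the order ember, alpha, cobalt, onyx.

Txn tx71f phase 1: ember no -> aborted; alpha yes -> prepared; cobalt yes -> prepared; onyx yes -> prepared

Answer: ember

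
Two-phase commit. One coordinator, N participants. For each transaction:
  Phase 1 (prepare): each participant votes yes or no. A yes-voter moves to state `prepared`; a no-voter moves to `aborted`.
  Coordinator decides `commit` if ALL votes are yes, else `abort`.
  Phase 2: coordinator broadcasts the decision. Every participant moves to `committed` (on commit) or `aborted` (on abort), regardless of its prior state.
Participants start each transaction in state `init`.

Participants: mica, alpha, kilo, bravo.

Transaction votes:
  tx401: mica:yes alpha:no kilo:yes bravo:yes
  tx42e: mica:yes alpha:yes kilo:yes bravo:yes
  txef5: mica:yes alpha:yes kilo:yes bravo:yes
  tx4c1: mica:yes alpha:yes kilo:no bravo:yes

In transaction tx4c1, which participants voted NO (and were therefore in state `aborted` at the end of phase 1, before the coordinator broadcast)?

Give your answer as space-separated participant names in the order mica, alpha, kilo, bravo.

Txn tx4c1 phase 1: mica yes -> prepared; alpha yes -> prepared; kilo no -> aborted; bravo yes -> prepared

Answer: kilo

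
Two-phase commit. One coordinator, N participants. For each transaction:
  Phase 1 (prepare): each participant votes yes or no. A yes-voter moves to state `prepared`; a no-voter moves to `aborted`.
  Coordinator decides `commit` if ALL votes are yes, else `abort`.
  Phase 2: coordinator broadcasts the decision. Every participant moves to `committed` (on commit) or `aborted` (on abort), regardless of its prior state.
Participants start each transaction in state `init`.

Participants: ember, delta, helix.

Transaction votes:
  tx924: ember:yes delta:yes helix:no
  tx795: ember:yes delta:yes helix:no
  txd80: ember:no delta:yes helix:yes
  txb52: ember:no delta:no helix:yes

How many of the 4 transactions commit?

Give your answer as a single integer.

Answer: 0

Derivation:
tx924: no from helix -> abort (commits=0)
tx795: no from helix -> abort (commits=0)
txd80: no from ember -> abort (commits=0)
txb52: no from ember, delta -> abort (commits=0)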